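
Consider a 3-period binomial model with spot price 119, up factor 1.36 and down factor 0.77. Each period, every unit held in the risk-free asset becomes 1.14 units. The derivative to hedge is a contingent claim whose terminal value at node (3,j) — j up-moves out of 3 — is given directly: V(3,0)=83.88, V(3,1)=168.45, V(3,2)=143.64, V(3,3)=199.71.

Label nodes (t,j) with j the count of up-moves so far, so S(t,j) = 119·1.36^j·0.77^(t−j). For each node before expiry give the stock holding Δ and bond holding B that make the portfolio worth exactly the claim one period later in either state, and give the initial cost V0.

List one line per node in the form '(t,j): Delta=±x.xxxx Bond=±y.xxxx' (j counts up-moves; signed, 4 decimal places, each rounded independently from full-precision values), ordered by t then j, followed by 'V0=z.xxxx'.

Under the risk-neutral measure, an up-move has probability p* = (R−d)/(u−d) = 0.6271 and values discount at R = 1.14.
Terminal payoffs: V(3,0)=83.8800, V(3,1)=168.4500, V(3,2)=143.6400, V(3,3)=199.7100
(2,0): S=70.5551. Δ = (V_up−V_dn)/(S_up−S_dn) = (168.4500−83.8800)/(95.9549−54.3274) = 2.0316. V = [p*·168.4500 + (1−p*)·83.8800]/1.14 = 120.1012. B = V − Δ·S = -23.2377.
(2,1): S=124.6168. Δ = (V_up−V_dn)/(S_up−S_dn) = (143.6400−168.4500)/(169.4788−95.9549) = -0.3374. V = [p*·143.6400 + (1−p*)·168.4500]/1.14 = 134.1151. B = V − Δ·S = 176.1659.
(2,2): S=220.1024. Δ = (V_up−V_dn)/(S_up−S_dn) = (199.7100−143.6400)/(299.3393−169.4788) = 0.4318. V = [p*·199.7100 + (1−p*)·143.6400]/1.14 = 156.8443. B = V − Δ·S = 61.8104.
(1,0): S=91.6300. Δ = (V_up−V_dn)/(S_up−S_dn) = (134.1151−120.1012)/(124.6168−70.5551) = 0.2592. V = [p*·134.1151 + (1−p*)·120.1012]/1.14 = 113.0610. B = V − Δ·S = 89.3088.
(1,1): S=161.8400. Δ = (V_up−V_dn)/(S_up−S_dn) = (156.8443−134.1151)/(220.1024−124.6168) = 0.2380. V = [p*·156.8443 + (1−p*)·134.1151]/1.14 = 130.1483. B = V − Δ·S = 91.6241.
(0,0): S=119.0000. Δ = (V_up−V_dn)/(S_up−S_dn) = (130.1483−113.0610)/(161.8400−91.6300) = 0.2434. V = [p*·130.1483 + (1−p*)·113.0610]/1.14 = 108.5761. B = V − Δ·S = 79.6147.
Self-financing check: at every node Δ·S+B equals the discounted successor values.

(0,0): Delta=0.2434 Bond=79.6147
(1,0): Delta=0.2592 Bond=89.3088
(1,1): Delta=0.2380 Bond=91.6241
(2,0): Delta=2.0316 Bond=-23.2377
(2,1): Delta=-0.3374 Bond=176.1659
(2,2): Delta=0.4318 Bond=61.8104
V0=108.5761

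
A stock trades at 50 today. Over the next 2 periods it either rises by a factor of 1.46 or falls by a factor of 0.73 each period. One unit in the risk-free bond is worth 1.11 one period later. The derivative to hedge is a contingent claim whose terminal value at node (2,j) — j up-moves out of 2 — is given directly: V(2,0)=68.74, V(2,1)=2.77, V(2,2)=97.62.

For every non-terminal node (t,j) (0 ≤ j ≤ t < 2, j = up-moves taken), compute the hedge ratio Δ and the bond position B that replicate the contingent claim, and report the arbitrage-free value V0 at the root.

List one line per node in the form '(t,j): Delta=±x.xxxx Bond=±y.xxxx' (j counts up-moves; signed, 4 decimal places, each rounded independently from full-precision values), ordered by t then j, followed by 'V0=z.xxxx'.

Since d<R<u, set p* = (R−d)/(u−d) = 0.5205; price each node as the discounted p*-expectation of its children.
Terminal values V(2,·): V(2,0)=68.7400, V(2,1)=2.7700, V(2,2)=97.6200
Node (1,0) S=36.5000: V=(p*·2.7700+(1−p*)·68.7400)/1.11=30.9905; Δ=(2.7700−68.7400)/(53.2900−26.6450)=-2.4759; B=V−Δ·S=121.3604
Node (1,1) S=73.0000: V=(p*·97.6200+(1−p*)·2.7700)/1.11=46.9766; Δ=(97.6200−2.7700)/(106.5800−53.2900)=1.7799; B=V−Δ·S=-82.9550
Node (0,0) S=50.0000: V=(p*·46.9766+(1−p*)·30.9905)/1.11=35.4162; Δ=(46.9766−30.9905)/(73.0000−36.5000)=0.4380; B=V−Δ·S=13.5175
Each (Δ,B) replicates both successor values, so the strategy is self-financing and V0 is arbitrage-free.

(0,0): Delta=0.4380 Bond=13.5175
(1,0): Delta=-2.4759 Bond=121.3604
(1,1): Delta=1.7799 Bond=-82.9550
V0=35.4162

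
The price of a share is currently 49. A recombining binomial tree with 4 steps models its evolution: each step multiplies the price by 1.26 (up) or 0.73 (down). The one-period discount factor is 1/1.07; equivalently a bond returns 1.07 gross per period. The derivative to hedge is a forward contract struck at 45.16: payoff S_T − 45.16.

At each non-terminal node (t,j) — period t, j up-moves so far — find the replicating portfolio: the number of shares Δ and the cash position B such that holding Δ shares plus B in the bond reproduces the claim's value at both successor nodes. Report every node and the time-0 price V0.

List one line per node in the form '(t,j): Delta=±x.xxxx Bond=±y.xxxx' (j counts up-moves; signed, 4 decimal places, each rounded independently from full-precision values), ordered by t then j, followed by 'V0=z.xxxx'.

The replicating-portfolio and risk-neutral prices coincide; use p* = (1.07−0.73)/(1.26−0.73) = 0.6415 for the latter.
Terminal values V(4,·): V(4,0)=-31.2449, V(4,1)=-21.1421, V(4,2)=-3.7044, V(4,3)=26.3934, V(4,4)=78.3432
  t=3,j=0: stock 19.0618 → up 24.0179 (V=-21.1421), down 13.9151 (V=-31.2449). Price -23.1438; hedge Δ=1.0000, bond B=-42.2056.
  t=3,j=1: stock 32.9012 → up 41.4556 (V=-3.7044), down 24.0179 (V=-21.1421). Price -9.3044; hedge Δ=1.0000, bond B=-42.2056.
  t=3,j=2: stock 56.7885 → up 71.5534 (V=26.3934), down 41.4556 (V=-3.7044). Price 14.5828; hedge Δ=1.0000, bond B=-42.2056.
  t=3,j=3: stock 98.0184 → up 123.5032 (V=78.3432), down 71.5534 (V=26.3934). Price 55.8128; hedge Δ=1.0000, bond B=-42.2056.
  t=2,j=0: stock 26.1121 → up 32.9012 (V=-9.3044), down 19.0618 (V=-23.1438). Price -13.3324; hedge Δ=1.0000, bond B=-39.4445.
  t=2,j=1: stock 45.0702 → up 56.7885 (V=14.5828), down 32.9012 (V=-9.3044). Price 5.6257; hedge Δ=1.0000, bond B=-39.4445.
  t=2,j=2: stock 77.7924 → up 98.0184 (V=55.8128), down 56.7885 (V=14.5828). Price 38.3479; hedge Δ=1.0000, bond B=-39.4445.
  t=1,j=0: stock 35.7700 → up 45.0702 (V=5.6257), down 26.1121 (V=-13.3324). Price -1.0940; hedge Δ=1.0000, bond B=-36.8640.
  t=1,j=1: stock 61.7400 → up 77.7924 (V=38.3479), down 45.0702 (V=5.6257). Price 24.8760; hedge Δ=1.0000, bond B=-36.8640.
  t=0,j=0: stock 49.0000 → up 61.7400 (V=24.8760), down 35.7700 (V=-1.0940). Price 14.5477; hedge Δ=1.0000, bond B=-34.4523.
Self-financing check: at every node Δ·S+B equals the discounted successor values.

(0,0): Delta=1.0000 Bond=-34.4523
(1,0): Delta=1.0000 Bond=-36.8640
(1,1): Delta=1.0000 Bond=-36.8640
(2,0): Delta=1.0000 Bond=-39.4445
(2,1): Delta=1.0000 Bond=-39.4445
(2,2): Delta=1.0000 Bond=-39.4445
(3,0): Delta=1.0000 Bond=-42.2056
(3,1): Delta=1.0000 Bond=-42.2056
(3,2): Delta=1.0000 Bond=-42.2056
(3,3): Delta=1.0000 Bond=-42.2056
V0=14.5477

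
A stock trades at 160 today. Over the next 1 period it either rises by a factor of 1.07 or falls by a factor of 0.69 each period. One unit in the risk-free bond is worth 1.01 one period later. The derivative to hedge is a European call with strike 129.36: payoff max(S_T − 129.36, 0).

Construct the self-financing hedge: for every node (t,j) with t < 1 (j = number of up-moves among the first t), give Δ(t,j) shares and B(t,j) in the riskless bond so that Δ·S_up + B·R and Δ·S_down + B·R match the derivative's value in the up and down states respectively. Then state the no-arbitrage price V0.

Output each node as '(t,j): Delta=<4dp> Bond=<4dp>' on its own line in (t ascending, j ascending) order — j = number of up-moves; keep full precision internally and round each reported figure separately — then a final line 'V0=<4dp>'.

The replicating-portfolio and risk-neutral prices coincide; use p* = (1.01−0.69)/(1.07−0.69) = 0.8421 for the latter.
At expiry t=1: V(1,0)=0.0000, V(1,1)=41.8400
  t=0,j=0: stock 160.0000 → up 171.2000 (V=41.8400), down 110.4000 (V=0.0000). Price 34.8848; hedge Δ=0.6882, bond B=-75.2204.
Self-financing check: at every node Δ·S+B equals the discounted successor values.

(0,0): Delta=0.6882 Bond=-75.2204
V0=34.8848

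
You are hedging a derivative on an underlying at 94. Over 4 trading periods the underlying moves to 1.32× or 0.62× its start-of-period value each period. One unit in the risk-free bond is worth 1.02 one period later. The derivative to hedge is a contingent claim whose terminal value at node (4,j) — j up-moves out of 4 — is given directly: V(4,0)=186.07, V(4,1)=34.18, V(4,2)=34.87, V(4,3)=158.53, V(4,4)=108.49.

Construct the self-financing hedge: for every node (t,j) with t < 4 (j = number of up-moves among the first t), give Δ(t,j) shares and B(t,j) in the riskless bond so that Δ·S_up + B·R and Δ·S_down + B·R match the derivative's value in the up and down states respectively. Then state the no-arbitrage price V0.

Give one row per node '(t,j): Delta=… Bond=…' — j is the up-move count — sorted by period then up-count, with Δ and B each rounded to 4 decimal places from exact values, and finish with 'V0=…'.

No-arbitrage ⇒ martingale measure with p* = (R−d)/(u−d) = 0.5714.
Terminal payoffs: V(4,0)=186.0700, V(4,1)=34.1800, V(4,2)=34.8700, V(4,3)=158.5300, V(4,4)=108.4900
(3,0): S=22.4028. Δ = (V_up−V_dn)/(S_up−S_dn) = (34.1800−186.0700)/(29.5717−13.8898) = -9.6856. V = [p*·34.1800 + (1−p*)·186.0700]/1.02 = 97.3291. B = V − Δ·S = 314.3148.
(3,1): S=47.6964. Δ = (V_up−V_dn)/(S_up−S_dn) = (34.8700−34.1800)/(62.9592−29.5717) = 0.0207. V = [p*·34.8700 + (1−p*)·34.1800]/1.02 = 33.8964. B = V − Δ·S = 32.9106.
(3,2): S=101.5471. Δ = (V_up−V_dn)/(S_up−S_dn) = (158.5300−34.8700)/(134.0421−62.9592) = 1.7397. V = [p*·158.5300 + (1−p*)·34.8700]/1.02 = 103.4636. B = V − Δ·S = -73.1936.
(3,3): S=216.1970. Δ = (V_up−V_dn)/(S_up−S_dn) = (108.4900−158.5300)/(285.3800−134.0421) = -0.3307. V = [p*·108.4900 + (1−p*)·158.5300]/1.02 = 127.3880. B = V − Δ·S = 198.8737.
(2,0): S=36.1336. Δ = (V_up−V_dn)/(S_up−S_dn) = (33.8964−97.3291)/(47.6964−22.4028) = -2.5079. V = [p*·33.8964 + (1−p*)·97.3291]/1.02 = 59.8841. B = V − Δ·S = 150.5024.
(2,1): S=76.9296. Δ = (V_up−V_dn)/(S_up−S_dn) = (103.4636−33.8964)/(101.5471−47.6964) = 1.2919. V = [p*·103.4636 + (1−p*)·33.8964]/1.02 = 72.2050. B = V − Δ·S = -27.1768.
(2,2): S=163.7856. Δ = (V_up−V_dn)/(S_up−S_dn) = (127.3880−103.4636)/(216.1970−101.5471) = 0.2087. V = [p*·127.3880 + (1−p*)·103.4636]/1.02 = 114.8379. B = V − Δ·S = 80.6602.
(1,0): S=58.2800. Δ = (V_up−V_dn)/(S_up−S_dn) = (72.2050−59.8841)/(76.9296−36.1336) = 0.3020. V = [p*·72.2050 + (1−p*)·59.8841]/1.02 = 65.6124. B = V − Δ·S = 48.0112.
(1,1): S=124.0800. Δ = (V_up−V_dn)/(S_up−S_dn) = (114.8379−72.2050)/(163.7856−76.9296) = 0.4908. V = [p*·114.8379 + (1−p*)·72.2050]/1.02 = 94.6732. B = V − Δ·S = 33.7690.
(0,0): S=94.0000. Δ = (V_up−V_dn)/(S_up−S_dn) = (94.6732−65.6124)/(124.0800−58.2800) = 0.4417. V = [p*·94.6732 + (1−p*)·65.6124]/1.02 = 80.6064. B = V − Δ·S = 39.0910.
The time-0 hedge costs 80.6064, which is the no-arbitrage price.

(0,0): Delta=0.4417 Bond=39.0910
(1,0): Delta=0.3020 Bond=48.0112
(1,1): Delta=0.4908 Bond=33.7690
(2,0): Delta=-2.5079 Bond=150.5024
(2,1): Delta=1.2919 Bond=-27.1768
(2,2): Delta=0.2087 Bond=80.6602
(3,0): Delta=-9.6856 Bond=314.3148
(3,1): Delta=0.0207 Bond=32.9106
(3,2): Delta=1.7397 Bond=-73.1936
(3,3): Delta=-0.3307 Bond=198.8737
V0=80.6064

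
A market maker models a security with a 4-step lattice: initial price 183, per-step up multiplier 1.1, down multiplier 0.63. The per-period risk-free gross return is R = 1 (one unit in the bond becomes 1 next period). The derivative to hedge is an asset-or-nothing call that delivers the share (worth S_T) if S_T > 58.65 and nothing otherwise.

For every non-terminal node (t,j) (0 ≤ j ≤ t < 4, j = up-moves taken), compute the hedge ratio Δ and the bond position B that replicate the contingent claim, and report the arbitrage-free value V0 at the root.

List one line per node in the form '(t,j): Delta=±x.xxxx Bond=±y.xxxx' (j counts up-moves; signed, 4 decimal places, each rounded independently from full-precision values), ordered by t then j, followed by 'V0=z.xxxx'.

(0,0): Delta=1.0602 Bond=-12.5948
(1,0): Delta=1.2932 Bond=-39.4636
(1,1): Delta=1.0241 Bond=-5.3329
(2,0): Delta=2.0267 Bond=-92.7394
(2,1): Delta=1.1797 Bond=-25.0647
(2,2): Delta=1.0000 Bond=0.0000
(3,0): Delta=0.0000 Bond=0.0000
(3,1): Delta=2.3404 Bond=-117.8041
(3,2): Delta=1.0000 Bond=0.0000
(3,3): Delta=1.0000 Bond=0.0000
V0=181.4143

No-arbitrage ⇒ martingale measure with p* = (R−d)/(u−d) = 0.7872.
At expiry t=4: V(4,0)=0.0000, V(4,1)=0.0000, V(4,2)=87.8856, V(4,3)=153.4510, V(4,4)=267.9303
  t=3,j=0: stock 45.7586 → up 50.3345 (V=0.0000), down 28.8279 (V=0.0000). Price 0.0000; hedge Δ=0.0000, bond B=0.0000.
  t=3,j=1: stock 79.8960 → up 87.8856 (V=87.8856), down 50.3345 (V=0.0000). Price 69.1865; hedge Δ=2.3404, bond B=-117.8041.
  t=3,j=2: stock 139.5009 → up 153.4510 (V=153.4510), down 87.8856 (V=87.8856). Price 139.5009; hedge Δ=1.0000, bond B=0.0000.
  t=3,j=3: stock 243.5730 → up 267.9303 (V=267.9303), down 153.4510 (V=153.4510). Price 243.5730; hedge Δ=1.0000, bond B=0.0000.
  t=2,j=0: stock 72.6327 → up 79.8960 (V=69.1865), down 45.7586 (V=0.0000). Price 54.4660; hedge Δ=2.0267, bond B=-92.7394.
  t=2,j=1: stock 126.8190 → up 139.5009 (V=139.5009), down 79.8960 (V=69.1865). Price 124.5404; hedge Δ=1.1797, bond B=-25.0647.
  t=2,j=2: stock 221.4300 → up 243.5730 (V=243.5730), down 139.5009 (V=139.5009). Price 221.4300; hedge Δ=1.0000, bond B=0.0000.
  t=1,j=0: stock 115.2900 → up 126.8190 (V=124.5404), down 72.6327 (V=54.4660). Price 109.6309; hedge Δ=1.2932, bond B=-39.4636.
  t=1,j=1: stock 201.3000 → up 221.4300 (V=221.4300), down 126.8190 (V=124.5404). Price 200.8152; hedge Δ=1.0241, bond B=-5.3329.
  t=0,j=0: stock 183.0000 → up 201.3000 (V=200.8152), down 115.2900 (V=109.6309). Price 181.4143; hedge Δ=1.0602, bond B=-12.5948.
Each (Δ,B) replicates both successor values, so the strategy is self-financing and V0 is arbitrage-free.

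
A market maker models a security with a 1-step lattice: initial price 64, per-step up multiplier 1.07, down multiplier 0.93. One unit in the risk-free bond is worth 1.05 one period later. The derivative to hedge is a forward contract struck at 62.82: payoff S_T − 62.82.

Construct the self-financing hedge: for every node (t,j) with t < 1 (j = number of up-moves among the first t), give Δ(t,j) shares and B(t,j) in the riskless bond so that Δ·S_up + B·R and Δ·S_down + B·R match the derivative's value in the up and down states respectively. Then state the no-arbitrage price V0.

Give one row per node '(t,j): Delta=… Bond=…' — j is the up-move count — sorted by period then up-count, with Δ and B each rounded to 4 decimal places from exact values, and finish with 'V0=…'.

Risk-neutral probability p* = (R−d)/(u−d) = (1.05−0.93)/(1.07−0.93) = 0.8571.
Terminal payoffs: V(1,0)=-3.3000, V(1,1)=5.6600
(0,0): S=64.0000. Δ = (V_up−V_dn)/(S_up−S_dn) = (5.6600−-3.3000)/(68.4800−59.5200) = 1.0000. V = [p*·5.6600 + (1−p*)·-3.3000]/1.05 = 4.1714. B = V − Δ·S = -59.8286.
Root portfolio cost Δ·64+B reproduces V0=4.1714.

(0,0): Delta=1.0000 Bond=-59.8286
V0=4.1714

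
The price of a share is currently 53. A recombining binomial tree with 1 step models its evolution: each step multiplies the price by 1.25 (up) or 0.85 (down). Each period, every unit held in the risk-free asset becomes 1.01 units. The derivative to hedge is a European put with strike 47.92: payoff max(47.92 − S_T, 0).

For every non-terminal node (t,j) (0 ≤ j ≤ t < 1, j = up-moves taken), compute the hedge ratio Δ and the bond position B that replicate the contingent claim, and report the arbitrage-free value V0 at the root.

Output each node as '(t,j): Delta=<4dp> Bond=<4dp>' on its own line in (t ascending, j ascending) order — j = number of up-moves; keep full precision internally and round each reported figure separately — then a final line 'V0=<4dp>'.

(0,0): Delta=-0.1354 Bond=8.8800
V0=1.7050

Risk-neutral probability p* = (R−d)/(u−d) = (1.01−0.85)/(1.25−0.85) = 0.4000.
Payoff layer (t=1): V(1,0)=2.8700, V(1,1)=0.0000
  t=0,j=0: stock 53.0000 → up 66.2500 (V=0.0000), down 45.0500 (V=2.8700). Price 1.7050; hedge Δ=-0.1354, bond B=8.8800.
Each (Δ,B) replicates both successor values, so the strategy is self-financing and V0 is arbitrage-free.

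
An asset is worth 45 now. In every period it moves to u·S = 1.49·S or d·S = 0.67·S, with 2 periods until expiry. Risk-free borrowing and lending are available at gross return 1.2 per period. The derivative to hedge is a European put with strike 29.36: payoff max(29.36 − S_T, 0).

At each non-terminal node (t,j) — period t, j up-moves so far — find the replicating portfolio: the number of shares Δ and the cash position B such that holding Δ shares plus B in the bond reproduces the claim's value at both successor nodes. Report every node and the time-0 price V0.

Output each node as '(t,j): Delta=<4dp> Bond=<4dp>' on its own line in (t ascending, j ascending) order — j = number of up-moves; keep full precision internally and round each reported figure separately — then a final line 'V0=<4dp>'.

Under the risk-neutral measure, an up-move has probability p* = (R−d)/(u−d) = 0.6463 and values discount at R = 1.2.
Terminal values V(2,·): V(2,0)=9.1595, V(2,1)=0.0000, V(2,2)=0.0000
(1,0): S=30.1500. Δ = (V_up−V_dn)/(S_up−S_dn) = (0.0000−9.1595)/(44.9235−20.2005) = -0.3705. V = [p*·0.0000 + (1−p*)·9.1595]/1.2 = 2.6994. B = V − Δ·S = 13.8696.
(1,1): S=67.0500. Δ = (V_up−V_dn)/(S_up−S_dn) = (0.0000−0.0000)/(99.9045−44.9235) = 0.0000. V = [p*·0.0000 + (1−p*)·0.0000]/1.2 = 0.0000. B = V − Δ·S = 0.0000.
(0,0): S=45.0000. Δ = (V_up−V_dn)/(S_up−S_dn) = (0.0000−2.6994)/(67.0500−30.1500) = -0.0732. V = [p*·0.0000 + (1−p*)·2.6994]/1.2 = 0.7956. B = V − Δ·S = 4.0876.
Self-financing check: at every node Δ·S+B equals the discounted successor values.

(0,0): Delta=-0.0732 Bond=4.0876
(1,0): Delta=-0.3705 Bond=13.8696
(1,1): Delta=0.0000 Bond=0.0000
V0=0.7956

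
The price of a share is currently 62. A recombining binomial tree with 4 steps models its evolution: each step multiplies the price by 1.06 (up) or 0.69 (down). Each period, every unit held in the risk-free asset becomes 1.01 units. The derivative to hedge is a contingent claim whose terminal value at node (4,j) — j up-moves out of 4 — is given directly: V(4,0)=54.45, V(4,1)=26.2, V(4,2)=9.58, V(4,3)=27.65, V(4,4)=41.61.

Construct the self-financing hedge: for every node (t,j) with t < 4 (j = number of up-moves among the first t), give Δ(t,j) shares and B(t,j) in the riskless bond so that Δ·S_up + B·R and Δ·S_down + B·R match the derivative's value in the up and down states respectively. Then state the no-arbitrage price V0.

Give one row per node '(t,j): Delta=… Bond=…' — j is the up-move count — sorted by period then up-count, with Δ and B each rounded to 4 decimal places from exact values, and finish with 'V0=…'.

(0,0): Delta=0.5777 Bond=-3.1650
(1,0): Delta=0.5645 Bond=-2.6349
(1,1): Delta=0.5790 Bond=-3.2845
(2,0): Delta=-1.6491 Bond=62.6826
(2,1): Delta=0.7897 Bond=-12.8713
(2,2): Delta=0.5576 Bond=-1.8245
(3,0): Delta=-3.7487 Bond=106.0717
(3,1): Delta=-1.4356 Bond=56.6278
(3,2): Delta=1.0160 Bond=-23.8793
(3,3): Delta=0.5109 Bond=1.6005
V0=32.6504

The replicating-portfolio and risk-neutral prices coincide; use p* = (1.01−0.69)/(1.06−0.69) = 0.8649 for the latter.
At expiry t=4: V(4,0)=54.4500, V(4,1)=26.2000, V(4,2)=9.5800, V(4,3)=27.6500, V(4,4)=41.6100
Node (3,0) S=20.3676: V=(p*·26.2000+(1−p*)·54.4500)/1.01=29.7204; Δ=(26.2000−54.4500)/(21.5896−14.0536)=-3.7487; B=V−Δ·S=106.0717
Node (3,1) S=31.2893: V=(p*·9.5800+(1−p*)·26.2000)/1.01=11.7089; Δ=(9.5800−26.2000)/(33.1666−21.5896)=-1.4356; B=V−Δ·S=56.6278
Node (3,2) S=48.0676: V=(p*·27.6500+(1−p*)·9.5800)/1.01=24.9585; Δ=(27.6500−9.5800)/(50.9517−33.1666)=1.0160; B=V−Δ·S=-23.8793
Node (3,3) S=73.8430: V=(p*·41.6100+(1−p*)·27.6500)/1.01=39.3302; Δ=(41.6100−27.6500)/(78.2736−50.9517)=0.5109; B=V−Δ·S=1.6005
Node (2,0) S=29.5182: V=(p*·11.7089+(1−p*)·29.7204)/1.01=14.0028; Δ=(11.7089−29.7204)/(31.2893−20.3676)=-1.6491; B=V−Δ·S=62.6826
Node (2,1) S=45.3468: V=(p*·24.9585+(1−p*)·11.7089)/1.01=22.9386; Δ=(24.9585−11.7089)/(48.0676−31.2893)=0.7897; B=V−Δ·S=-12.8713
Node (2,2) S=69.6632: V=(p*·39.3302+(1−p*)·24.9585)/1.01=37.0179; Δ=(39.3302−24.9585)/(73.8430−48.0676)=0.5576; B=V−Δ·S=-1.8245
Node (1,0) S=42.7800: V=(p*·22.9386+(1−p*)·14.0028)/1.01=21.5159; Δ=(22.9386−14.0028)/(45.3468−29.5182)=0.5645; B=V−Δ·S=-2.6349
Node (1,1) S=65.7200: V=(p*·37.0179+(1−p*)·22.9386)/1.01=34.7676; Δ=(37.0179−22.9386)/(69.6632−45.3468)=0.5790; B=V−Δ·S=-3.2845
Node (0,0) S=62.0000: V=(p*·34.7676+(1−p*)·21.5159)/1.01=32.6504; Δ=(34.7676−21.5159)/(65.7200−42.7800)=0.5777; B=V−Δ·S=-3.1650
Root portfolio cost Δ·62+B reproduces V0=32.6504.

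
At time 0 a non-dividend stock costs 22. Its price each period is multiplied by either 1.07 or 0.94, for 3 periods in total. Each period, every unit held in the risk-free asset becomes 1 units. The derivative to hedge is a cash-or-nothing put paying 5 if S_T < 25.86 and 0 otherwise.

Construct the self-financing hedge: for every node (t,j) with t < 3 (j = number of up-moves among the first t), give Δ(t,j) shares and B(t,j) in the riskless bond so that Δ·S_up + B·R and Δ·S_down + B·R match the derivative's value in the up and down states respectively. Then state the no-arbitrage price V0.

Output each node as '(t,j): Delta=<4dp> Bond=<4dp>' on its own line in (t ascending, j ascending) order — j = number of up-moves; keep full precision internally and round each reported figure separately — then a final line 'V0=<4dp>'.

(0,0): Delta=-0.3724 Bond=12.7014
(1,0): Delta=0.0000 Bond=5.0000
(1,1): Delta=-0.7541 Bond=21.6864
(2,0): Delta=0.0000 Bond=5.0000
(2,1): Delta=0.0000 Bond=5.0000
(2,2): Delta=-1.5270 Bond=41.1538
V0=4.5084

No-arbitrage ⇒ martingale measure with p* = (R−d)/(u−d) = 0.4615.
At expiry t=3: V(3,0)=5.0000, V(3,1)=5.0000, V(3,2)=5.0000, V(3,3)=0.0000
Node (2,0) S=19.4392: V=(p*·5.0000+(1−p*)·5.0000)/1=5.0000; Δ=(5.0000−5.0000)/(20.7999−18.2728)=0.0000; B=V−Δ·S=5.0000
Node (2,1) S=22.1276: V=(p*·5.0000+(1−p*)·5.0000)/1=5.0000; Δ=(5.0000−5.0000)/(23.6765−20.7999)=0.0000; B=V−Δ·S=5.0000
Node (2,2) S=25.1878: V=(p*·0.0000+(1−p*)·5.0000)/1=2.6923; Δ=(0.0000−5.0000)/(26.9509−23.6765)=-1.5270; B=V−Δ·S=41.1538
Node (1,0) S=20.6800: V=(p*·5.0000+(1−p*)·5.0000)/1=5.0000; Δ=(5.0000−5.0000)/(22.1276−19.4392)=0.0000; B=V−Δ·S=5.0000
Node (1,1) S=23.5400: V=(p*·2.6923+(1−p*)·5.0000)/1=3.9349; Δ=(2.6923−5.0000)/(25.1878−22.1276)=-0.7541; B=V−Δ·S=21.6864
Node (0,0) S=22.0000: V=(p*·3.9349+(1−p*)·5.0000)/1=4.5084; Δ=(3.9349−5.0000)/(23.5400−20.6800)=-0.3724; B=V−Δ·S=12.7014
Check: Δ(0,0)·S0 + B(0,0) = 4.5084 = V0.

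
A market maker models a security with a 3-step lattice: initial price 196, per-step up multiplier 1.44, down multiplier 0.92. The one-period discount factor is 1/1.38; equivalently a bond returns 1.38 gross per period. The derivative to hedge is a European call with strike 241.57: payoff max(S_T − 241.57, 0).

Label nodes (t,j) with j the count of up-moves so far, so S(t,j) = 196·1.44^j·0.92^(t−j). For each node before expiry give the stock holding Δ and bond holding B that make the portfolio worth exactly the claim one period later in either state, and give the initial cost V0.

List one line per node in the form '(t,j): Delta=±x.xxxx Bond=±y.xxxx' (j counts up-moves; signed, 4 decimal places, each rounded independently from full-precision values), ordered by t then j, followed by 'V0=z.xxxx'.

(0,0): Delta=0.9913 Bond=-90.1184
(1,0): Delta=0.9047 Bond=-108.7620
(1,1): Delta=0.9985 Bond=-126.3983
(2,0): Delta=0.0000 Bond=0.0000
(2,1): Delta=0.9801 Bond=-169.6687
(2,2): Delta=1.0000 Bond=-175.0507
V0=104.1690

The replicating-portfolio and risk-neutral prices coincide; use p* = (1.38−0.92)/(1.44−0.92) = 0.8846 for the latter.
Payoff layer (t=3): V(3,0)=0.0000, V(3,1)=0.0000, V(3,2)=132.3416, V(3,3)=343.6829
  t=2,j=0: stock 165.8944 → up 238.8879 (V=0.0000), down 152.6228 (V=0.0000). Price 0.0000; hedge Δ=0.0000, bond B=0.0000.
  t=2,j=1: stock 259.6608 → up 373.9116 (V=132.3416), down 238.8879 (V=0.0000). Price 84.8343; hedge Δ=0.9801, bond B=-169.6687.
  t=2,j=2: stock 406.4256 → up 585.2529 (V=343.6829), down 373.9116 (V=132.3416). Price 231.3749; hedge Δ=1.0000, bond B=-175.0507.
  t=1,j=0: stock 180.3200 → up 259.6608 (V=84.8343), down 165.8944 (V=0.0000). Price 54.3810; hedge Δ=0.9047, bond B=-108.7620.
  t=1,j=1: stock 282.2400 → up 406.4256 (V=231.3749), down 259.6608 (V=84.8343). Price 155.4104; hedge Δ=0.9985, bond B=-126.3983.
  t=0,j=0: stock 196.0000 → up 282.2400 (V=155.4104), down 180.3200 (V=54.3810). Price 104.1690; hedge Δ=0.9913, bond B=-90.1184.
Root portfolio cost Δ·196+B reproduces V0=104.1690.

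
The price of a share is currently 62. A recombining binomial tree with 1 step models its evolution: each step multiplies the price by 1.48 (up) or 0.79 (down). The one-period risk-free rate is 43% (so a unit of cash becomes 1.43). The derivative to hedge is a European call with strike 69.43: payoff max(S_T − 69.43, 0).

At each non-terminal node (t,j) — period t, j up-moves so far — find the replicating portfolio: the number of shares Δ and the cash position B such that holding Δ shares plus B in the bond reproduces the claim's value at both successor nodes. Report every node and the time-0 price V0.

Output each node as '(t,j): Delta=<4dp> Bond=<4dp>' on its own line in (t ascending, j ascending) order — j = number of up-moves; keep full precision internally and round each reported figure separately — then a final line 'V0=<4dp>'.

Risk-neutral probability p* = (R−d)/(u−d) = (1.43−0.79)/(1.48−0.79) = 0.9275.
At expiry t=1: V(1,0)=0.0000, V(1,1)=22.3300
(0,0): S=62.0000. Δ = (V_up−V_dn)/(S_up−S_dn) = (22.3300−0.0000)/(91.7600−48.9800) = 0.5220. V = [p*·22.3300 + (1−p*)·0.0000]/1.43 = 14.4838. B = V − Δ·S = -17.8785.
Self-financing check: at every node Δ·S+B equals the discounted successor values.

(0,0): Delta=0.5220 Bond=-17.8785
V0=14.4838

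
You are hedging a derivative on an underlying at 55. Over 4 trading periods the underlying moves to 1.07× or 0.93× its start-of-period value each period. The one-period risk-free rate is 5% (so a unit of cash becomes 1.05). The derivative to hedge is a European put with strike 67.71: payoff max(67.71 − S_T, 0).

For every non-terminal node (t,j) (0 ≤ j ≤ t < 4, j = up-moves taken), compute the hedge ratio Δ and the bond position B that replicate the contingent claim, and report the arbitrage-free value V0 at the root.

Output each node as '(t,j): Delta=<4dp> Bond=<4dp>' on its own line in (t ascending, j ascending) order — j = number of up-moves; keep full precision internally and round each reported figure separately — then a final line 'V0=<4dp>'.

(0,0): Delta=-0.6903 Bond=40.6181
(1,0): Delta=-1.0000 Bond=58.4904
(1,1): Delta=-0.6454 Bond=40.0087
(2,0): Delta=-1.0000 Bond=61.4150
(2,1): Delta=-1.0000 Bond=61.4150
(2,2): Delta=-0.5941 Bond=38.7749
(3,0): Delta=-1.0000 Bond=64.4857
(3,1): Delta=-1.0000 Bond=64.4857
(3,2): Delta=-1.0000 Bond=64.4857
(3,3): Delta=-0.5353 Bond=36.7516
V0=2.6519

No-arbitrage ⇒ martingale measure with p* = (R−d)/(u−d) = 0.8571.
Terminal payoffs: V(4,0)=26.5671, V(4,1)=20.3736, V(4,2)=13.2477, V(4,3)=5.0491, V(4,4)=0.0000
(3,0): S=44.2396. Δ = (V_up−V_dn)/(S_up−S_dn) = (20.3736−26.5671)/(47.3364−41.1429) = -1.0000. V = [p*·20.3736 + (1−p*)·26.5671]/1.05 = 20.2461. B = V − Δ·S = 64.4857.
(3,1): S=50.8994. Δ = (V_up−V_dn)/(S_up−S_dn) = (13.2477−20.3736)/(54.4623−47.3364) = -1.0000. V = [p*·13.2477 + (1−p*)·20.3736]/1.05 = 13.5863. B = V − Δ·S = 64.4857.
(3,2): S=58.5616. Δ = (V_up−V_dn)/(S_up−S_dn) = (5.0491−13.2477)/(62.6609−54.4623) = -1.0000. V = [p*·5.0491 + (1−p*)·13.2477]/1.05 = 5.9241. B = V − Δ·S = 64.4857.
(3,3): S=67.3774. Δ = (V_up−V_dn)/(S_up−S_dn) = (0.0000−5.0491)/(72.0938−62.6609) = -0.5353. V = [p*·0.0000 + (1−p*)·5.0491]/1.05 = 0.6869. B = V − Δ·S = 36.7516.
(2,0): S=47.5695. Δ = (V_up−V_dn)/(S_up−S_dn) = (13.5863−20.2461)/(50.8994−44.2396) = -1.0000. V = [p*·13.5863 + (1−p*)·20.2461]/1.05 = 13.8455. B = V − Δ·S = 61.4150.
(2,1): S=54.7305. Δ = (V_up−V_dn)/(S_up−S_dn) = (5.9241−13.5863)/(58.5616−50.8994) = -1.0000. V = [p*·5.9241 + (1−p*)·13.5863]/1.05 = 6.6845. B = V − Δ·S = 61.4150.
(2,2): S=62.9695. Δ = (V_up−V_dn)/(S_up−S_dn) = (0.6869−5.9241)/(67.3774−58.5616) = -0.5941. V = [p*·0.6869 + (1−p*)·5.9241]/1.05 = 1.3668. B = V − Δ·S = 38.7749.
(1,0): S=51.1500. Δ = (V_up−V_dn)/(S_up−S_dn) = (6.6845−13.8455)/(54.7305−47.5695) = -1.0000. V = [p*·6.6845 + (1−p*)·13.8455]/1.05 = 7.3404. B = V − Δ·S = 58.4904.
(1,1): S=58.8500. Δ = (V_up−V_dn)/(S_up−S_dn) = (1.3668−6.6845)/(62.9695−54.7305) = -0.6454. V = [p*·1.3668 + (1−p*)·6.6845]/1.05 = 2.0252. B = V − Δ·S = 40.0087.
(0,0): S=55.0000. Δ = (V_up−V_dn)/(S_up−S_dn) = (2.0252−7.3404)/(58.8500−51.1500) = -0.6903. V = [p*·2.0252 + (1−p*)·7.3404]/1.05 = 2.6519. B = V − Δ·S = 40.6181.
The time-0 hedge costs 2.6519, which is the no-arbitrage price.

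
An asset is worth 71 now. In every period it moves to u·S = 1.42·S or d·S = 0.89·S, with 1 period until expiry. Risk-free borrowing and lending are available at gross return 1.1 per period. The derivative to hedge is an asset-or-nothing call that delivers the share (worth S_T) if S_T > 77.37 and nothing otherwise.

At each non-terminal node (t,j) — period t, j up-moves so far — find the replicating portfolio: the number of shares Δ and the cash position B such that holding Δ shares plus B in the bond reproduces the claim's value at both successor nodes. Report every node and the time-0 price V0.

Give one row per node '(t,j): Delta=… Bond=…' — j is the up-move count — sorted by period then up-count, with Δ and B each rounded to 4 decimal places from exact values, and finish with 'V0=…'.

(0,0): Delta=2.6792 Bond=-153.9105
V0=36.3160

No-arbitrage ⇒ martingale measure with p* = (R−d)/(u−d) = 0.3962.
Terminal values V(1,·): V(1,0)=0.0000, V(1,1)=100.8200
(0,0): S=71.0000. Δ = (V_up−V_dn)/(S_up−S_dn) = (100.8200−0.0000)/(100.8200−63.1900) = 2.6792. V = [p*·100.8200 + (1−p*)·0.0000]/1.1 = 36.3160. B = V − Δ·S = -153.9105.
Self-financing check: at every node Δ·S+B equals the discounted successor values.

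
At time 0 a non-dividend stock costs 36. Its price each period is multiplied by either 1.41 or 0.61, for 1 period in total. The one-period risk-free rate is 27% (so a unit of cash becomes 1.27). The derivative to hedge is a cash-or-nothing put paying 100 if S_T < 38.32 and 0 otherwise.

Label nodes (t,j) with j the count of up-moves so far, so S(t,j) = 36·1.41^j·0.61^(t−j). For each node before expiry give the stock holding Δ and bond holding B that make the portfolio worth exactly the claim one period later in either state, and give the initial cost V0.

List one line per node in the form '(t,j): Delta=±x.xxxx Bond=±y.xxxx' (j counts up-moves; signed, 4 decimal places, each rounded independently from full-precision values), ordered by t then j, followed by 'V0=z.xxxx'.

(0,0): Delta=-3.4722 Bond=138.7795
V0=13.7795

Under the risk-neutral measure, an up-move has probability p* = (R−d)/(u−d) = 0.8250 and values discount at R = 1.27.
Terminal values V(1,·): V(1,0)=100.0000, V(1,1)=0.0000
  t=0,j=0: stock 36.0000 → up 50.7600 (V=0.0000), down 21.9600 (V=100.0000). Price 13.7795; hedge Δ=-3.4722, bond B=138.7795.
Check: Δ(0,0)·S0 + B(0,0) = 13.7795 = V0.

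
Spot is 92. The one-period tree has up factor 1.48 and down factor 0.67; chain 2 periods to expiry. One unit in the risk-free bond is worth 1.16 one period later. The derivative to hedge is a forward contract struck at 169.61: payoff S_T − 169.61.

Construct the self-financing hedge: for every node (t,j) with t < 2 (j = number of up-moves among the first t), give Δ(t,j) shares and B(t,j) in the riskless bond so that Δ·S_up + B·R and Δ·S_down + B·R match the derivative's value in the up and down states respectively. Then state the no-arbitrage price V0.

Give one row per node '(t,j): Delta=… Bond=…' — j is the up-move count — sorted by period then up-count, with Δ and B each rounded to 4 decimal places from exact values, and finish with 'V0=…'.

(0,0): Delta=1.0000 Bond=-126.0479
(1,0): Delta=1.0000 Bond=-146.2155
(1,1): Delta=1.0000 Bond=-146.2155
V0=-34.0479

The replicating-portfolio and risk-neutral prices coincide; use p* = (1.16−0.67)/(1.48−0.67) = 0.6049 for the latter.
At expiry t=2: V(2,0)=-128.3112, V(2,1)=-78.3828, V(2,2)=31.9068
Node (1,0) S=61.6400: V=(p*·-78.3828+(1−p*)·-128.3112)/1.16=-84.5755; Δ=(-78.3828−-128.3112)/(91.2272−41.2988)=1.0000; B=V−Δ·S=-146.2155
Node (1,1) S=136.1600: V=(p*·31.9068+(1−p*)·-78.3828)/1.16=-10.0555; Δ=(31.9068−-78.3828)/(201.5168−91.2272)=1.0000; B=V−Δ·S=-146.2155
Node (0,0) S=92.0000: V=(p*·-10.0555+(1−p*)·-84.5755)/1.16=-34.0479; Δ=(-10.0555−-84.5755)/(136.1600−61.6400)=1.0000; B=V−Δ·S=-126.0479
Each (Δ,B) replicates both successor values, so the strategy is self-financing and V0 is arbitrage-free.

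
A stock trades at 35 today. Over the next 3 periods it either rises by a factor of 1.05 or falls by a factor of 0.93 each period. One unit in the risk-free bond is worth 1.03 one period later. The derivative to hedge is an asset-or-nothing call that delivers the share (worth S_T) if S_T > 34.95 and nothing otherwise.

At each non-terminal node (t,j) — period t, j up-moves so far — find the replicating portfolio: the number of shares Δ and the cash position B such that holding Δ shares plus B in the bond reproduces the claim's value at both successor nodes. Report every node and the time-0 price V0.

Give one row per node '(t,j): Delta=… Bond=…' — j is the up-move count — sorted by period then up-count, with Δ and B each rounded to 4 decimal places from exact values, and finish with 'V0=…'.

(0,0): Delta=2.9589 Bond=-70.6996
(1,0): Delta=7.4333 Bond=-218.4618
(1,1): Delta=2.1663 Bond=-43.6924
(2,0): Delta=0.0000 Bond=0.0000
(2,1): Delta=8.7500 Bond=-270.0188
(2,2): Delta=1.0000 Bond=0.0000
V0=32.8607

No-arbitrage ⇒ martingale measure with p* = (R−d)/(u−d) = 0.8333.
Terminal values V(3,·): V(3,0)=0.0000, V(3,1)=0.0000, V(3,2)=35.8864, V(3,3)=40.5169
Node (2,0) S=30.2715: V=(p*·0.0000+(1−p*)·0.0000)/1.03=0.0000; Δ=(0.0000−0.0000)/(31.7851−28.1525)=0.0000; B=V−Δ·S=0.0000
Node (2,1) S=34.1775: V=(p*·35.8864+(1−p*)·0.0000)/1.03=29.0343; Δ=(35.8864−0.0000)/(35.8864−31.7851)=8.7500; B=V−Δ·S=-270.0188
Node (2,2) S=38.5875: V=(p*·40.5169+(1−p*)·35.8864)/1.03=38.5875; Δ=(40.5169−35.8864)/(40.5169−35.8864)=1.0000; B=V−Δ·S=0.0000
Node (1,0) S=32.5500: V=(p*·29.0343+(1−p*)·0.0000)/1.03=23.4905; Δ=(29.0343−0.0000)/(34.1775−30.2715)=7.4333; B=V−Δ·S=-218.4618
Node (1,1) S=36.7500: V=(p*·38.5875+(1−p*)·29.0343)/1.03=35.9178; Δ=(38.5875−29.0343)/(38.5875−34.1775)=2.1663; B=V−Δ·S=-43.6924
Node (0,0) S=35.0000: V=(p*·35.9178+(1−p*)·23.4905)/1.03=32.8607; Δ=(35.9178−23.4905)/(36.7500−32.5500)=2.9589; B=V−Δ·S=-70.6996
Root portfolio cost Δ·35+B reproduces V0=32.8607.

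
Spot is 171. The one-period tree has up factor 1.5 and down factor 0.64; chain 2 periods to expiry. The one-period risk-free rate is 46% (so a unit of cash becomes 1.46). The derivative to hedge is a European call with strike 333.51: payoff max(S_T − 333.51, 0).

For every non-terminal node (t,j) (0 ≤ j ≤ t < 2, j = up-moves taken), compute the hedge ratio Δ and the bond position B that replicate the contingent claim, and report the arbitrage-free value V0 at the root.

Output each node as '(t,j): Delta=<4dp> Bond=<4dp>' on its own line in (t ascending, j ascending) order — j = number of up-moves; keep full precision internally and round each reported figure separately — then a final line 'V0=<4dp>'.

(0,0): Delta=0.2276 Bond=-17.0569
(1,0): Delta=0.0000 Bond=0.0000
(1,1): Delta=0.2323 Bond=-26.1179
V0=21.8542

The replicating-portfolio and risk-neutral prices coincide; use p* = (1.46−0.64)/(1.5−0.64) = 0.9535 for the latter.
Payoff layer (t=2): V(2,0)=0.0000, V(2,1)=0.0000, V(2,2)=51.2400
(1,0): S=109.4400. Δ = (V_up−V_dn)/(S_up−S_dn) = (0.0000−0.0000)/(164.1600−70.0416) = 0.0000. V = [p*·0.0000 + (1−p*)·0.0000]/1.46 = 0.0000. B = V − Δ·S = 0.0000.
(1,1): S=256.5000. Δ = (V_up−V_dn)/(S_up−S_dn) = (51.2400−0.0000)/(384.7500−164.1600) = 0.2323. V = [p*·51.2400 + (1−p*)·0.0000]/1.46 = 33.4635. B = V − Δ·S = -26.1179.
(0,0): S=171.0000. Δ = (V_up−V_dn)/(S_up−S_dn) = (33.4635−0.0000)/(256.5000−109.4400) = 0.2276. V = [p*·33.4635 + (1−p*)·0.0000]/1.46 = 21.8542. B = V − Δ·S = -17.0569.
Self-financing check: at every node Δ·S+B equals the discounted successor values.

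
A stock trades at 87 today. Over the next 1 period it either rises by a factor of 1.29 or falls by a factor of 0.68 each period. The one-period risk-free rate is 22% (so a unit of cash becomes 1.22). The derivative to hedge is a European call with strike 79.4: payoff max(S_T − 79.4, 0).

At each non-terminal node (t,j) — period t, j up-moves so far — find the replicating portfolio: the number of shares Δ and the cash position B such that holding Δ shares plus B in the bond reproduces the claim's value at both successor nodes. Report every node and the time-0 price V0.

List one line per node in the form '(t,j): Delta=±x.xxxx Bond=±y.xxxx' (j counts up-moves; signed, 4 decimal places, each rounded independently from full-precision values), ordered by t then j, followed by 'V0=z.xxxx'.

(0,0): Delta=0.6186 Bond=-29.9979
V0=23.8218

No-arbitrage ⇒ martingale measure with p* = (R−d)/(u−d) = 0.8852.
Terminal payoffs: V(1,0)=0.0000, V(1,1)=32.8300
(0,0): S=87.0000. Δ = (V_up−V_dn)/(S_up−S_dn) = (32.8300−0.0000)/(112.2300−59.1600) = 0.6186. V = [p*·32.8300 + (1−p*)·0.0000]/1.22 = 23.8218. B = V − Δ·S = -29.9979.
Root portfolio cost Δ·87+B reproduces V0=23.8218.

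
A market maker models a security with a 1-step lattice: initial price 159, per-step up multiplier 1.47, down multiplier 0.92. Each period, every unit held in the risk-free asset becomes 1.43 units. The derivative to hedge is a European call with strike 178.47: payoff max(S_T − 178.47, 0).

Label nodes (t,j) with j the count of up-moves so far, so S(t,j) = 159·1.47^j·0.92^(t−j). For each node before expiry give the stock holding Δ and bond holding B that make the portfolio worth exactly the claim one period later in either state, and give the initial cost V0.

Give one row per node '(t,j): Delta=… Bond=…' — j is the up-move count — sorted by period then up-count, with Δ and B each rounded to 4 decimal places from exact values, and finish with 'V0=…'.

Under the risk-neutral measure, an up-move has probability p* = (R−d)/(u−d) = 0.9273 and values discount at R = 1.43.
Terminal values V(1,·): V(1,0)=0.0000, V(1,1)=55.2600
  t=0,j=0: stock 159.0000 → up 233.7300 (V=55.2600), down 146.2800 (V=0.0000). Price 35.8329; hedge Δ=0.6319, bond B=-64.6398.
Self-financing check: at every node Δ·S+B equals the discounted successor values.

(0,0): Delta=0.6319 Bond=-64.6398
V0=35.8329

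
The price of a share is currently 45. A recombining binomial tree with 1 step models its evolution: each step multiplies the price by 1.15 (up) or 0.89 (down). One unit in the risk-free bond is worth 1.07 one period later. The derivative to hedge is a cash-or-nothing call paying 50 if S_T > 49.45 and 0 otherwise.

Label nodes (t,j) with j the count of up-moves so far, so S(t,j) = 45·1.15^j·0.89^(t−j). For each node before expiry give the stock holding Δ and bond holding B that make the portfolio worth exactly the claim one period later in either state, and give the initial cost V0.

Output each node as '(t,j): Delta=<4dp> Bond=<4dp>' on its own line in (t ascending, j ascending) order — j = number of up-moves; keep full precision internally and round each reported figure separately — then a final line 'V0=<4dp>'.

Under the risk-neutral measure, an up-move has probability p* = (R−d)/(u−d) = 0.6923 and values discount at R = 1.07.
Payoff layer (t=1): V(1,0)=0.0000, V(1,1)=50.0000
Node (0,0) S=45.0000: V=(p*·50.0000+(1−p*)·0.0000)/1.07=32.3508; Δ=(50.0000−0.0000)/(51.7500−40.0500)=4.2735; B=V−Δ·S=-159.9569
Root portfolio cost Δ·45+B reproduces V0=32.3508.

(0,0): Delta=4.2735 Bond=-159.9569
V0=32.3508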